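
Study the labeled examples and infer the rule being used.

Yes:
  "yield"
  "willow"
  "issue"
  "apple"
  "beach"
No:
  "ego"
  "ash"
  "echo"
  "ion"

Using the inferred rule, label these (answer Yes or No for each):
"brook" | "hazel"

Yes, Yes

Every 'Yes' example satisfies: length ≥ 5. None of the 'No' examples do.
"brook" — length 5, hence Yes. "hazel" — length 5, hence Yes.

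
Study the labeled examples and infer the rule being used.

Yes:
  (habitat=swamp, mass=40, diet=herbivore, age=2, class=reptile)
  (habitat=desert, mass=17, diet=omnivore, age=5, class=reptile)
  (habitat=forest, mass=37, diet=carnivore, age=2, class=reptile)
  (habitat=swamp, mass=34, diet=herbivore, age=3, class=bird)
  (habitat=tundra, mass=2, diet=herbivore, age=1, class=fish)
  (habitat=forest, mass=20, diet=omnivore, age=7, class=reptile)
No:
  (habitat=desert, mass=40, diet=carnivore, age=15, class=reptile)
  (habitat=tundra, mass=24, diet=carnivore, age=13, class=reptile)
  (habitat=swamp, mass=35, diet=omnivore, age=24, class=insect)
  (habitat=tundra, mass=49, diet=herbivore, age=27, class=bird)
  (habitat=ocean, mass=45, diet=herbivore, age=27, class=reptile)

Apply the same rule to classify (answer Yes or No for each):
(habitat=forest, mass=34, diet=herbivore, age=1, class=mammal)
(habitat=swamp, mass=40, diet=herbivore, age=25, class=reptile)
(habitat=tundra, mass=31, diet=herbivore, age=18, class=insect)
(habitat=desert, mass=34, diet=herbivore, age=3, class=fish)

'Yes' ⟺ age ≤ 7.

Yes, No, No, Yes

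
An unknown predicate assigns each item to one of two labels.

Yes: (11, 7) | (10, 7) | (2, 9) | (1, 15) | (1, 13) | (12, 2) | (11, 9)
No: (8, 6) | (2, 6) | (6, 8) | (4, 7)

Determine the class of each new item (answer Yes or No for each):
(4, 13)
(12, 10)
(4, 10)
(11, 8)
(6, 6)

Yes, Yes, Yes, Yes, No

Rule: max ≥ 9. This holds for each 'Yes' example and fails for each 'No' one.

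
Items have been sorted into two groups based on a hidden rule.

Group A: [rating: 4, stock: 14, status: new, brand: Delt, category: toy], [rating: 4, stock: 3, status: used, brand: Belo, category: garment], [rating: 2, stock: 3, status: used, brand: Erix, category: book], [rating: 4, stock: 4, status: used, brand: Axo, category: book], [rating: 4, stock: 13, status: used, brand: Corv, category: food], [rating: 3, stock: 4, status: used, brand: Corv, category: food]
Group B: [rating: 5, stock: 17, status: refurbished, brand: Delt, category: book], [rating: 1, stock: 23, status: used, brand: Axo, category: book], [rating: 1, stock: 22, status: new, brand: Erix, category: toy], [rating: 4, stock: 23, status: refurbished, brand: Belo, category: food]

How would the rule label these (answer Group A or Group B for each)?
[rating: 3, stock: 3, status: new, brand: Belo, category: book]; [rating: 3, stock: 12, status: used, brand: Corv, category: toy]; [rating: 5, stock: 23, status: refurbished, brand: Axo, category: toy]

Group A, Group A, Group B

The rule appears to be: stock ≤ 14.
[rating: 3, stock: 3, status: new, brand: Belo, category: book]: stock = 3, has this property → Group A. [rating: 3, stock: 12, status: used, brand: Corv, category: toy]: stock = 12, has this property → Group A. [rating: 5, stock: 23, status: refurbished, brand: Axo, category: toy]: stock = 23, does not satisfy this → Group B.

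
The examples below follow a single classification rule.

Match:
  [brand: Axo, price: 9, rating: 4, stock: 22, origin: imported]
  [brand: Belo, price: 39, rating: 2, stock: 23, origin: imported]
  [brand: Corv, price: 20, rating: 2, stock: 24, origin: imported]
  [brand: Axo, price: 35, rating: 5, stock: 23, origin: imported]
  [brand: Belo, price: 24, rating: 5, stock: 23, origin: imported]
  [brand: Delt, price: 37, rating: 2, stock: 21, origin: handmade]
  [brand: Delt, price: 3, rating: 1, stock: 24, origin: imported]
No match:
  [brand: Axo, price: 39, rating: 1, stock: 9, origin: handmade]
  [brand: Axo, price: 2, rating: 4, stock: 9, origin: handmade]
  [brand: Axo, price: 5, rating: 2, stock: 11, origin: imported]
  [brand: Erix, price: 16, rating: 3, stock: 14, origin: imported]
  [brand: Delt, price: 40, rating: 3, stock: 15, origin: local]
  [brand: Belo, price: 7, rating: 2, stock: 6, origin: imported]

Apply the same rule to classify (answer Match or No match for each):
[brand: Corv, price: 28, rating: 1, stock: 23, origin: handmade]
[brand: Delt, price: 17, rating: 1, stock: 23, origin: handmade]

Match, Match

Every 'Match' example satisfies: stock ≥ 21. None of the 'No match' examples do.
Match: [brand: Corv, price: 28, rating: 1, stock: 23, origin: handmade], since stock = 23.
Match: [brand: Delt, price: 17, rating: 1, stock: 23, origin: handmade], since stock = 23.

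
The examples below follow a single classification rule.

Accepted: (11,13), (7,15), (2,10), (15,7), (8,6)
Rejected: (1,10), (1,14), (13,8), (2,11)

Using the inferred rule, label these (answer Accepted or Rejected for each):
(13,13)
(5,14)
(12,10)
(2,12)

A rule that fits every label: sum is even — true of each 'Accepted' example, false of each 'Rejected' one.
(13,13) → 13+13 = 26 → Accepted.
(5,14) → 5+14 = 19 → Rejected.
(12,10) → 12+10 = 22 → Accepted.
(2,12) → 2+12 = 14 → Accepted.

Accepted, Rejected, Accepted, Accepted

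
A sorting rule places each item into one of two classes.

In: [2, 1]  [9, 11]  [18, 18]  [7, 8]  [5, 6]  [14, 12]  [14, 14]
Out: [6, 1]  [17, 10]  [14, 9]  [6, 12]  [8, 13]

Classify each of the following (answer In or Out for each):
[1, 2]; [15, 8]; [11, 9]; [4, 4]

All 'In' examples share one property — |first − second| ≤ 2 — and every 'Out' example lacks it.
In: [1, 2], since |1−2| = 1. Out: [15, 8], since |15−8| = 7. In: [11, 9], since |11−9| = 2. In: [4, 4], since |4−4| = 0.

In, Out, In, In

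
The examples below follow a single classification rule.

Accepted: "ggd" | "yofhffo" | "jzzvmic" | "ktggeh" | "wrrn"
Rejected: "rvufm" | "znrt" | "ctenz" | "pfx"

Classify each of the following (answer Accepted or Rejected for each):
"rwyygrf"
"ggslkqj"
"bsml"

Accepted, Accepted, Rejected

The common property of the 'Accepted' items is: has a double letter. No 'Rejected' item has it.
"rwyygrf": 'yy' doubled — fits, so Accepted.
"ggslkqj": 'gg' doubled — fits, so Accepted.
"bsml": no doubled letter — doesn't match, so Rejected.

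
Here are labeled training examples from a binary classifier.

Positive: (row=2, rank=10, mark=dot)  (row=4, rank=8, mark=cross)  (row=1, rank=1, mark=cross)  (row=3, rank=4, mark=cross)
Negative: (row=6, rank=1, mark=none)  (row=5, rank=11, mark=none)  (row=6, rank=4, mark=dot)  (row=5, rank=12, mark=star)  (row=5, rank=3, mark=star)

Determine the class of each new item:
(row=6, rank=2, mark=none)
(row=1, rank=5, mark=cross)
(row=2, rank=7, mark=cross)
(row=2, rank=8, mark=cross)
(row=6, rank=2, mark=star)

Negative, Positive, Positive, Positive, Negative

All 'Positive' examples share one property — row ≤ 4 — and every 'Negative' example lacks it.
(row=6, rank=2, mark=none): Negative (row = 6).
(row=1, rank=5, mark=cross): Positive (row = 1).
(row=2, rank=7, mark=cross): Positive (row = 2).
(row=2, rank=8, mark=cross): Positive (row = 2).
(row=6, rank=2, mark=star): Negative (row = 6).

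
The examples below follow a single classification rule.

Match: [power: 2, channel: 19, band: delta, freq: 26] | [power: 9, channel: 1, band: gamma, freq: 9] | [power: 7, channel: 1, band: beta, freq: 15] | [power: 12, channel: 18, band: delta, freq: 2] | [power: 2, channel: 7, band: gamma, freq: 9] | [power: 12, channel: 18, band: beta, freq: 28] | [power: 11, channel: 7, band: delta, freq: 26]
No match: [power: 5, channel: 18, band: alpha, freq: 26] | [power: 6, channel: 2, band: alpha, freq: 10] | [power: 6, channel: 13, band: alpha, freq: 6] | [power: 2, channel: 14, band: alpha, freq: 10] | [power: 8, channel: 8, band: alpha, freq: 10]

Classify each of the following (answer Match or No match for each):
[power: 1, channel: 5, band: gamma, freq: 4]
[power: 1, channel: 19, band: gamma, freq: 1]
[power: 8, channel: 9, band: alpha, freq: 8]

Match, Match, No match

Checking candidate rules against both groups, what survives is: band is not alpha.
[power: 1, channel: 5, band: gamma, freq: 4]: band is gamma, fits → Match.
[power: 1, channel: 19, band: gamma, freq: 1]: band is gamma, fits → Match.
[power: 8, channel: 9, band: alpha, freq: 8]: band is alpha, fails the rule → No match.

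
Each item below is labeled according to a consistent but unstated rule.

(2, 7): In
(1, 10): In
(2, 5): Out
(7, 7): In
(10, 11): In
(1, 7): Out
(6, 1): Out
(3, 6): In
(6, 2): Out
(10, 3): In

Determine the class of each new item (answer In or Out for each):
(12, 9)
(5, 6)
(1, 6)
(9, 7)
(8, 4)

In, In, Out, In, In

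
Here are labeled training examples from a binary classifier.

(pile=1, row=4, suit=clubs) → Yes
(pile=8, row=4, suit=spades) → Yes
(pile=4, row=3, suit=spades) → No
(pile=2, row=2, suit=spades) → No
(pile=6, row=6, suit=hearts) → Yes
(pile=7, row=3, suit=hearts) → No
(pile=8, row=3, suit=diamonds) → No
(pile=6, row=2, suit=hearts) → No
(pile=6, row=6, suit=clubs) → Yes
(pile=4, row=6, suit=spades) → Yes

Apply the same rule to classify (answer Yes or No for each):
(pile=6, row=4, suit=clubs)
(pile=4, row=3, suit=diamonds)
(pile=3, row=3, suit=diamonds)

The classifier is using: row ≥ 4.
(pile=6, row=4, suit=clubs) → row = 4 → Yes.
(pile=4, row=3, suit=diamonds) → row = 3 → No.
(pile=3, row=3, suit=diamonds) → row = 3 → No.

Yes, No, No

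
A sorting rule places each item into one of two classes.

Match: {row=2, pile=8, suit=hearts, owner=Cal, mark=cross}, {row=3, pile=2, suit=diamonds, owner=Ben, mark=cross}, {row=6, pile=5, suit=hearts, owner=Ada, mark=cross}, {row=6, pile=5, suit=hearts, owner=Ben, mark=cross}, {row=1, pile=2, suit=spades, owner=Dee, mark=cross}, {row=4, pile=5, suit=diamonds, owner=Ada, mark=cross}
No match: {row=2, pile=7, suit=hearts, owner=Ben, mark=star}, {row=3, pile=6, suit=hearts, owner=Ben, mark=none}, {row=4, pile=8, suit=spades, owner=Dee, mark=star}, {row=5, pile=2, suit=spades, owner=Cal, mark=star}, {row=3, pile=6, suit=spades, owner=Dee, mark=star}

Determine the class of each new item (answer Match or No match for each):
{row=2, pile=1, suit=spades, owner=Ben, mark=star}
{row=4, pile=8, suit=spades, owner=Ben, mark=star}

No match, No match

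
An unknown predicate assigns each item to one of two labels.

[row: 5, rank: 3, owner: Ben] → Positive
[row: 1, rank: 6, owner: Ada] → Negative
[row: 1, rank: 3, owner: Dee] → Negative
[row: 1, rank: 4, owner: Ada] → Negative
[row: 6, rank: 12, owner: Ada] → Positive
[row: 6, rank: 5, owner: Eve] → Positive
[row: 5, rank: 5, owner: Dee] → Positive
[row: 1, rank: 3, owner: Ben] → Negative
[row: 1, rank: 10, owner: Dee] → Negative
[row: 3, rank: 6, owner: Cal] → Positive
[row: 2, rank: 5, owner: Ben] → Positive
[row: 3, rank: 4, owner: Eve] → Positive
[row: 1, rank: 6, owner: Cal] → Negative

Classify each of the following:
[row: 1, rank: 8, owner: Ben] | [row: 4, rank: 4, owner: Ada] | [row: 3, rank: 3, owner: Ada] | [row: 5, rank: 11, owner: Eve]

Negative, Positive, Positive, Positive

The rule appears to be: row ≥ 2.
[row: 1, rank: 8, owner: Ben]: row = 1 — does not pass, so Negative.
[row: 4, rank: 4, owner: Ada]: row = 4 — qualifies, so Positive.
[row: 3, rank: 3, owner: Ada]: row = 3 — qualifies, so Positive.
[row: 5, rank: 11, owner: Eve]: row = 5 — qualifies, so Positive.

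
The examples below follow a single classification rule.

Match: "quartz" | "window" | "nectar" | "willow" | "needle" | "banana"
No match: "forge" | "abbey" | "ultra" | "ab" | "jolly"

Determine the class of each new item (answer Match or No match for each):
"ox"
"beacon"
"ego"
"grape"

No match, Match, No match, No match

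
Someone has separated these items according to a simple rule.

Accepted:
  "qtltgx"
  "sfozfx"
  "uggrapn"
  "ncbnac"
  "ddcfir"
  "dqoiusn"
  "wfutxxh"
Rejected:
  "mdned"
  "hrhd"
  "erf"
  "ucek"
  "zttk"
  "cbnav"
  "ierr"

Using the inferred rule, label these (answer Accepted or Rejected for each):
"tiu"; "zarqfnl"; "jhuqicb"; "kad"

One predicate separates the groups cleanly: length ≥ 6.
"tiu" — length 3, hence Rejected. "zarqfnl" — length 7, hence Accepted. "jhuqicb" — length 7, hence Accepted. "kad" — length 3, hence Rejected.

Rejected, Accepted, Accepted, Rejected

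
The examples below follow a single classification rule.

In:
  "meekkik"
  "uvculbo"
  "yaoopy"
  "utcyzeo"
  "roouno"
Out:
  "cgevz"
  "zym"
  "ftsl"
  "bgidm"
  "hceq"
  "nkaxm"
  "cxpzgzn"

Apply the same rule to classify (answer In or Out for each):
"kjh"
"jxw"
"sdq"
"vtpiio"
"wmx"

Out, Out, Out, In, Out

The common property of the 'In' items is: has ≥ 2 vowels. No 'Out' item has it.
"kjh": 0 vowels, does not pass → Out. "jxw": 0 vowels, does not pass → Out. "sdq": 0 vowels, does not pass → Out. "vtpiio": 3 vowels, fits → In. "wmx": 0 vowels, does not pass → Out.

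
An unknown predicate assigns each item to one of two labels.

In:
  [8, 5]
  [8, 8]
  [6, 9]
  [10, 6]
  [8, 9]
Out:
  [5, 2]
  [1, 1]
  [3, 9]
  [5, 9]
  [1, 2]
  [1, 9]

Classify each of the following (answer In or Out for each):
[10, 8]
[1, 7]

In, Out

The pattern is that an item is 'In' exactly when: first is even.
[10, 8]: In (first 10). [1, 7]: Out (first 1).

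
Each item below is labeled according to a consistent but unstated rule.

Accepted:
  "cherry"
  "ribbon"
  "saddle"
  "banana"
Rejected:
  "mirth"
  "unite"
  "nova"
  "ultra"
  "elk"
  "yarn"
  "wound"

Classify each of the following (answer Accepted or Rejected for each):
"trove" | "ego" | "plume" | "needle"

Rejected, Rejected, Rejected, Accepted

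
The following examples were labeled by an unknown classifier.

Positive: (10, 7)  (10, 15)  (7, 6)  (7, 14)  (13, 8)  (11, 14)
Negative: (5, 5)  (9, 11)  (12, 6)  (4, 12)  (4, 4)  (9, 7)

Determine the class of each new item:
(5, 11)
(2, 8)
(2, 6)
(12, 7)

Negative, Negative, Negative, Positive

The rule appears to be: sum is odd.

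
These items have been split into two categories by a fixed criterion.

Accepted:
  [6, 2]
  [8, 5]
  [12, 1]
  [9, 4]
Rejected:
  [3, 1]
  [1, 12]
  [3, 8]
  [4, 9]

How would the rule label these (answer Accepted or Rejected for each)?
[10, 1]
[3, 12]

Accepted, Rejected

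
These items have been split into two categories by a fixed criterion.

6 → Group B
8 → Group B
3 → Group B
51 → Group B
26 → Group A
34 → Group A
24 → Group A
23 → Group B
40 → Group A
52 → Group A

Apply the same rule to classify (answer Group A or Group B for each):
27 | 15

The classifier is using: even AND at least 23.
Group B: 27, since 27 is odd, 27 ≥ 23.
Group B: 15, since 15 is odd, 15 < 23.

Group B, Group B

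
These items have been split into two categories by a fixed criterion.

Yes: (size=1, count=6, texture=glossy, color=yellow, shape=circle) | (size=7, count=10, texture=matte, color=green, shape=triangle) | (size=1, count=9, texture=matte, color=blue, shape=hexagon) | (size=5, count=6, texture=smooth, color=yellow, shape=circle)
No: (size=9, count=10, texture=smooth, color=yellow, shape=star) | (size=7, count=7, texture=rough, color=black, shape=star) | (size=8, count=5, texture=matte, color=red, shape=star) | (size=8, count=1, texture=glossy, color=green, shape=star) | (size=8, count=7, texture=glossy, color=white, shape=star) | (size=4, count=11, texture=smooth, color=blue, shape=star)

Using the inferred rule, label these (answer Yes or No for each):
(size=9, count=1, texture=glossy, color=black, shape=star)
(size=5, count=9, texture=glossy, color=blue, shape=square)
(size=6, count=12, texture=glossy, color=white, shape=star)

The common property of the 'Yes' items is: shape is not star. No 'No' item has it.

No, Yes, No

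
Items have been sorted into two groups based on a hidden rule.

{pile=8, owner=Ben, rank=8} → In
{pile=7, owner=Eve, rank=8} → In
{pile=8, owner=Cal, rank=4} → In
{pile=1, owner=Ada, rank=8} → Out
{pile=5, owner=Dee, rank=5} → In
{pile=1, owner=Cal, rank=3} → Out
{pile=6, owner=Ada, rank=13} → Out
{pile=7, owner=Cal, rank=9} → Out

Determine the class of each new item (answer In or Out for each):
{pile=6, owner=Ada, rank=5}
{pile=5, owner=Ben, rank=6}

In, In

The classifier is using: rank ≤ 8 AND pile ≥ 5.
{pile=6, owner=Ada, rank=5}: In (rank = 5, pile = 6).
{pile=5, owner=Ben, rank=6}: In (rank = 6, pile = 5).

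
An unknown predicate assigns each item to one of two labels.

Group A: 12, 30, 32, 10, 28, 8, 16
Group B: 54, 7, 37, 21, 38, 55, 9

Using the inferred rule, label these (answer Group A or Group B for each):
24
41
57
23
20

Rule: even AND at most 32. This holds for each 'Group A' example and fails for each 'Group B' one.
24 → 24 is even, 24 ≤ 32 → Group A. 41 → 41 is odd, 41 > 32 → Group B. 57 → 57 is odd, 57 > 32 → Group B. 23 → 23 is odd, 23 ≤ 32 → Group B. 20 → 20 is even, 20 ≤ 32 → Group A.

Group A, Group B, Group B, Group B, Group A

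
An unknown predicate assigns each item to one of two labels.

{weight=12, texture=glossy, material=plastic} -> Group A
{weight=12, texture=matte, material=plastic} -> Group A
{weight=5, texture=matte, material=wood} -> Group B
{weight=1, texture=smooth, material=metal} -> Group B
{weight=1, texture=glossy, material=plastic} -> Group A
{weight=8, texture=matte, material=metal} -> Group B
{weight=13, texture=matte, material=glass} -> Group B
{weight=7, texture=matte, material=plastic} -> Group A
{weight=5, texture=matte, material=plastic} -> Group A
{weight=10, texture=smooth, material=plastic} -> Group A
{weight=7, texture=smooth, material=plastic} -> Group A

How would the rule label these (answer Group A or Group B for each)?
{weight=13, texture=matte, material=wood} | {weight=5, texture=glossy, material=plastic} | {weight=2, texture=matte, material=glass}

The distinguishing property — material is plastic — holds for all the 'Group A' cases and none of the 'Group B' cases.
{weight=13, texture=matte, material=wood}: material is wood — fails this test, so Group B. {weight=5, texture=glossy, material=plastic}: material is plastic — satisfies this, so Group A. {weight=2, texture=matte, material=glass}: material is glass — fails this test, so Group B.

Group B, Group A, Group B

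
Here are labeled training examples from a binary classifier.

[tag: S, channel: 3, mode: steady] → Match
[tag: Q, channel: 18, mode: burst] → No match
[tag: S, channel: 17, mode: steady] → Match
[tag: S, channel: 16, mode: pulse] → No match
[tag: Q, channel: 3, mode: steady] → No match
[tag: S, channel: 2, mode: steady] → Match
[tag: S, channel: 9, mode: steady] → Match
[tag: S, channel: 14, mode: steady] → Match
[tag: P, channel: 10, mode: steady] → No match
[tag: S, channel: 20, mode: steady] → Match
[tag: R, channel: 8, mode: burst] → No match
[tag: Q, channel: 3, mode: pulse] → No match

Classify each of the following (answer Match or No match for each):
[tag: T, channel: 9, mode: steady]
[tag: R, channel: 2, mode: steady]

The distinguishing property — tag is S AND mode is steady — holds for all the 'Match' cases and none of the 'No match' cases.
[tag: T, channel: 9, mode: steady] — tag is T, mode is steady, hence No match.
[tag: R, channel: 2, mode: steady] — tag is R, mode is steady, hence No match.

No match, No match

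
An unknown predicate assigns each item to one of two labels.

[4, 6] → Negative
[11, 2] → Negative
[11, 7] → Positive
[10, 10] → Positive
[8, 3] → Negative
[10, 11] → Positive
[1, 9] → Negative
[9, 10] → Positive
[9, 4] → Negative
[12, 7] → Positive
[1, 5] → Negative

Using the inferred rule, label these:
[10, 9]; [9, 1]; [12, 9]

The rule appears to be: sum ≥ 18.
[10, 9]: Positive (10+9 = 19). [9, 1]: Negative (9+1 = 10). [12, 9]: Positive (12+9 = 21).

Positive, Negative, Positive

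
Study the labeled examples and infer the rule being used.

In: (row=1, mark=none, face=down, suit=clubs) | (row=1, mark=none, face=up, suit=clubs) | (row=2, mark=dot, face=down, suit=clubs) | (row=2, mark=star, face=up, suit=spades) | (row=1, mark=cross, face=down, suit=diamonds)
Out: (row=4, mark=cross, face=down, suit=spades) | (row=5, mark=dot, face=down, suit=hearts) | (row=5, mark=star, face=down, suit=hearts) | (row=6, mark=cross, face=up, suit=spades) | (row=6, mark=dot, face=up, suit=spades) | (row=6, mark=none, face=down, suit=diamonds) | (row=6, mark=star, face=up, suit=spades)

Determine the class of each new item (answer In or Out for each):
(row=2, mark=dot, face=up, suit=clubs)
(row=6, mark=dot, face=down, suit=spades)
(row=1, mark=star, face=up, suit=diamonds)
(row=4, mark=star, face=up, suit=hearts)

The common property of the 'In' items is: row ≤ 2. No 'Out' item has it.
In: (row=2, mark=dot, face=up, suit=clubs), since row = 2.
Out: (row=6, mark=dot, face=down, suit=spades), since row = 6.
In: (row=1, mark=star, face=up, suit=diamonds), since row = 1.
Out: (row=4, mark=star, face=up, suit=hearts), since row = 4.

In, Out, In, Out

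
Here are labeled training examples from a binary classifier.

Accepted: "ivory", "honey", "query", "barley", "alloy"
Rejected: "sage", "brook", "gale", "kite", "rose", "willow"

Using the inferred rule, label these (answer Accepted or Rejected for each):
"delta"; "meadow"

'Accepted' ⟺ contains 'y'.
"delta" → no 'y' → Rejected. "meadow" → no 'y' → Rejected.

Rejected, Rejected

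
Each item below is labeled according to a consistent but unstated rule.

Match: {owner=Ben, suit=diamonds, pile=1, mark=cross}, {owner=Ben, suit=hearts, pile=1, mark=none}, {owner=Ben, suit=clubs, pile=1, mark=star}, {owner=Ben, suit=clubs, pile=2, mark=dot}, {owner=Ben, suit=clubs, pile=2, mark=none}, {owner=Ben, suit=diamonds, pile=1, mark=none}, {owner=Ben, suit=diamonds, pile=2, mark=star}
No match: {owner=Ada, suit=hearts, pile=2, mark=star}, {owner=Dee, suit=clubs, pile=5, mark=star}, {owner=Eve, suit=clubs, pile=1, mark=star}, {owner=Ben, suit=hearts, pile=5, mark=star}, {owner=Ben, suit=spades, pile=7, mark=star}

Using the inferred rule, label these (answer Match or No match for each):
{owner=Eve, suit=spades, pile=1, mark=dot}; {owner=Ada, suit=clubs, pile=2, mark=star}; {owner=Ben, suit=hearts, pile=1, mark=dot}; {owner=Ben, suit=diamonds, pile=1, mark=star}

'Match' ⟺ owner is Ben AND pile ≤ 2.
{owner=Eve, suit=spades, pile=1, mark=dot} → owner is Eve, pile = 1 → No match.
{owner=Ada, suit=clubs, pile=2, mark=star} → owner is Ada, pile = 2 → No match.
{owner=Ben, suit=hearts, pile=1, mark=dot} → owner is Ben, pile = 1 → Match.
{owner=Ben, suit=diamonds, pile=1, mark=star} → owner is Ben, pile = 1 → Match.

No match, No match, Match, Match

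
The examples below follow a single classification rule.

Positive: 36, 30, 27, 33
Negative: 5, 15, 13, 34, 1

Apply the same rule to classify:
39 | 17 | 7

Positive, Negative, Negative

'Positive' ⟺ multiple of 3 AND at least 27.
39: 39 = 3·13, 39 ≥ 27 — passes, so Positive.
17: 17 = 3·5 + 2, 17 < 27 — fails the rule, so Negative.
7: 7 = 3·2 + 1, 7 < 27 — fails the rule, so Negative.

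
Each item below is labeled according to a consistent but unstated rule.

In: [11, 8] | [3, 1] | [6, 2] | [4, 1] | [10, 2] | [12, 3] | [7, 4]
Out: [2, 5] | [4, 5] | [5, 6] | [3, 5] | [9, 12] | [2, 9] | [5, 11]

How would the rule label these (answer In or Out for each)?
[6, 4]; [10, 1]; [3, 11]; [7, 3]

All 'In' examples share one property — first > second — and every 'Out' example lacks it.
[6, 4]: 6 > 4 — checks out, so In.
[10, 1]: 10 > 1 — checks out, so In.
[3, 11]: 3 < 11 — does not satisfy this, so Out.
[7, 3]: 7 > 3 — checks out, so In.

In, In, Out, In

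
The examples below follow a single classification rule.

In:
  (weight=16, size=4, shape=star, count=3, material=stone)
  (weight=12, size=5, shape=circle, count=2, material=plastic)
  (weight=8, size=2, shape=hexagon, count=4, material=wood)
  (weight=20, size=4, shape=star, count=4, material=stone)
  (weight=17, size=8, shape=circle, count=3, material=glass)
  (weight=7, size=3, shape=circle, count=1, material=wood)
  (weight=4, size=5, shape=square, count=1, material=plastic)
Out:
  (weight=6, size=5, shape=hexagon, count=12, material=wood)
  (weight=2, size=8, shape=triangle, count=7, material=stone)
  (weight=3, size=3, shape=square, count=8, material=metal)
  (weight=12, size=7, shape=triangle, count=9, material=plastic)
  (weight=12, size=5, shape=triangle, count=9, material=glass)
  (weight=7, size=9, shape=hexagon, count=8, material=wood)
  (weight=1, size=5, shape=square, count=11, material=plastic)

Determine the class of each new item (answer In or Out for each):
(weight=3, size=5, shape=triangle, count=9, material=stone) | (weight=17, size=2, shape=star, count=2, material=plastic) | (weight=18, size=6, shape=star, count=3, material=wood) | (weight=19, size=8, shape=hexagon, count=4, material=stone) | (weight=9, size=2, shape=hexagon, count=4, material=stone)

Out, In, In, In, In

Every 'In' example satisfies: count ≤ 4. None of the 'Out' examples do.
(weight=3, size=5, shape=triangle, count=9, material=stone): Out (count = 9).
(weight=17, size=2, shape=star, count=2, material=plastic): In (count = 2).
(weight=18, size=6, shape=star, count=3, material=wood): In (count = 3).
(weight=19, size=8, shape=hexagon, count=4, material=stone): In (count = 4).
(weight=9, size=2, shape=hexagon, count=4, material=stone): In (count = 4).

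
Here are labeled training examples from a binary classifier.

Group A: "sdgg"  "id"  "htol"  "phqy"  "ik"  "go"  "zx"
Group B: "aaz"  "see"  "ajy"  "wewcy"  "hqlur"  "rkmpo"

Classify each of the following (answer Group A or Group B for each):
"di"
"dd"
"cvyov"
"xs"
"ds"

The pattern is that an item is 'Group A' exactly when: even length.

Group A, Group A, Group B, Group A, Group A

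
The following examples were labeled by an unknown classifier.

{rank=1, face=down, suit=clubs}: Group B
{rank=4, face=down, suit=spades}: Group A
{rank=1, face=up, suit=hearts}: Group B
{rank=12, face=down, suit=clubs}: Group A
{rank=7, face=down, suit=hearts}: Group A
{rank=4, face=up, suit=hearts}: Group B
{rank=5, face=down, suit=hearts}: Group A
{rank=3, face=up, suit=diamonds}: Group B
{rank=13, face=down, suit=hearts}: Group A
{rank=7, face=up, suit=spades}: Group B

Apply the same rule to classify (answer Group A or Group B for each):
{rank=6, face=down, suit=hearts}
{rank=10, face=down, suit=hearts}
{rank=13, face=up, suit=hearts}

The distinguishing property — face is down AND rank ≥ 3 — holds for all the 'Group A' cases and none of the 'Group B' cases.

Group A, Group A, Group B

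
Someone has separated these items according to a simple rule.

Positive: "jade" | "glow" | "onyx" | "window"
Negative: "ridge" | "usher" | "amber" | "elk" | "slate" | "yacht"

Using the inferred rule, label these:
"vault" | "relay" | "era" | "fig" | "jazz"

Negative, Negative, Negative, Negative, Positive

Looking at the examples, the only property every 'Positive' case has and every 'Negative' case lacks is: even length.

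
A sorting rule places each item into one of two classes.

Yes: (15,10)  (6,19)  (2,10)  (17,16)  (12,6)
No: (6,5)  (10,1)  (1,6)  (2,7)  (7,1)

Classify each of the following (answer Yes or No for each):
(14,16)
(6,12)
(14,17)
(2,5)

The distinguishing property — sum ≥ 12 — holds for all the 'Yes' cases and none of the 'No' cases.
(14,16): Yes (14+16 = 30).
(6,12): Yes (6+12 = 18).
(14,17): Yes (14+17 = 31).
(2,5): No (2+5 = 7).

Yes, Yes, Yes, No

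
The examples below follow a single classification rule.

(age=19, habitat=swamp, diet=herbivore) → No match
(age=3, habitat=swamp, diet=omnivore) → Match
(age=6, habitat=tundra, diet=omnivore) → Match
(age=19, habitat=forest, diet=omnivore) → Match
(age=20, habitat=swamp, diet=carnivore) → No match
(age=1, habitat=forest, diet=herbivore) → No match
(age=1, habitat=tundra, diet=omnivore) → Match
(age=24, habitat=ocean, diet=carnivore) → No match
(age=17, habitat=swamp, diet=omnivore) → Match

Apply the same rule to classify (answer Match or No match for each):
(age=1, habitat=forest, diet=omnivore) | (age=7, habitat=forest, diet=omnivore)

Match, Match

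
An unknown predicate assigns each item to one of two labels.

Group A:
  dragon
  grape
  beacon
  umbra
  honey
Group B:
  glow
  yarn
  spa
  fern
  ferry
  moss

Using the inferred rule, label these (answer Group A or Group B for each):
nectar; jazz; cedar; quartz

All 'Group A' examples share one property — has ≥ 2 vowels — and every 'Group B' example lacks it.
Group A: nectar, since 2 vowels. Group B: jazz, since 1 vowel. Group A: cedar, since 2 vowels. Group A: quartz, since 2 vowels.

Group A, Group B, Group A, Group A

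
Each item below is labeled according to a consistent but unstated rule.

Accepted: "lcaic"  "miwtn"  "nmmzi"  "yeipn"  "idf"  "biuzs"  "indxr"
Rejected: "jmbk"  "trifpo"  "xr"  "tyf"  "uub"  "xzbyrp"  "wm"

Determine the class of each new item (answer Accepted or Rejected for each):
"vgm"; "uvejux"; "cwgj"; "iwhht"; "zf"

One predicate separates the groups cleanly: odd length AND contains 'i'.
Rejected: "vgm", since length 3, no 'i'. Rejected: "uvejux", since length 6, no 'i'. Rejected: "cwgj", since length 4, no 'i'. Accepted: "iwhht", since length 5, has 'i'. Rejected: "zf", since length 2, no 'i'.

Rejected, Rejected, Rejected, Accepted, Rejected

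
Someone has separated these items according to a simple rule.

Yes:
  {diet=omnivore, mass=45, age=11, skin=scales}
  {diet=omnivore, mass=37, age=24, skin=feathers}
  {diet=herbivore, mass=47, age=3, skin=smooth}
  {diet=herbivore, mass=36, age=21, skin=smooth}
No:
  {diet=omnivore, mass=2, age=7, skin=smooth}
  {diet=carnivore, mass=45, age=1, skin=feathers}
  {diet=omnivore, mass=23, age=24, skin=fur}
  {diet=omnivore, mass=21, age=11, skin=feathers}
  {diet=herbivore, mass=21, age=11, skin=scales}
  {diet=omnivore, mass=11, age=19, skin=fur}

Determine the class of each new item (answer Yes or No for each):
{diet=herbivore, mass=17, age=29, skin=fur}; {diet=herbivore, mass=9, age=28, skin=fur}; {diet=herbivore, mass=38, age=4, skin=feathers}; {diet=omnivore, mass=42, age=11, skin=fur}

The simplest hypothesis consistent with all the labels is: mass ≥ 36 AND age ≥ 3.
{diet=herbivore, mass=17, age=29, skin=fur}: mass = 17, age = 29, doesn't match → No.
{diet=herbivore, mass=9, age=28, skin=fur}: mass = 9, age = 28, doesn't match → No.
{diet=herbivore, mass=38, age=4, skin=feathers}: mass = 38, age = 4, meets the rule → Yes.
{diet=omnivore, mass=42, age=11, skin=fur}: mass = 42, age = 11, meets the rule → Yes.

No, No, Yes, Yes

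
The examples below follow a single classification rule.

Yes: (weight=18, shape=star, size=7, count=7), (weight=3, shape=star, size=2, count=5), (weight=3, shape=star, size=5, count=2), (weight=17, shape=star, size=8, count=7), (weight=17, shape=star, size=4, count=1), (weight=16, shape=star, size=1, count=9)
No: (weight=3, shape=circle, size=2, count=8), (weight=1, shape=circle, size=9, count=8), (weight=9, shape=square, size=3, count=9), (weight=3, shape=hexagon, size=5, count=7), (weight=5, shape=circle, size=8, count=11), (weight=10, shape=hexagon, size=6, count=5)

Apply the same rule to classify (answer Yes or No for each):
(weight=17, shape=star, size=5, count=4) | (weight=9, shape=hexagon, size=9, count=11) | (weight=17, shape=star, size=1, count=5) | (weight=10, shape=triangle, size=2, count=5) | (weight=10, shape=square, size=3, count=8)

Yes, No, Yes, No, No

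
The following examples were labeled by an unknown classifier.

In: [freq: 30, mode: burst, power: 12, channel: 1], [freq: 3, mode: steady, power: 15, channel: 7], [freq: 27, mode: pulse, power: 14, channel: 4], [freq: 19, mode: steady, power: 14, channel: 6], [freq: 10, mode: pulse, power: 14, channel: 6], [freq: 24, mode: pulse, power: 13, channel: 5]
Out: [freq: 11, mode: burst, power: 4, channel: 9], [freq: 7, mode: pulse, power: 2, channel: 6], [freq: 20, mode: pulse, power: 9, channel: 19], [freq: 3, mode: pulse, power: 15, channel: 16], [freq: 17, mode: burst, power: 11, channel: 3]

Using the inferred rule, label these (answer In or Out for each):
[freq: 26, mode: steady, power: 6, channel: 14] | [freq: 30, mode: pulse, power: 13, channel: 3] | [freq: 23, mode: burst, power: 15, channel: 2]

Out, In, In

The common property of the 'In' items is: channel ≤ 7 AND power ≥ 12. No 'Out' item has it.
[freq: 26, mode: steady, power: 6, channel: 14]: channel = 14, power = 6, fails this test → Out.
[freq: 30, mode: pulse, power: 13, channel: 3]: channel = 3, power = 13, meets the rule → In.
[freq: 23, mode: burst, power: 15, channel: 2]: channel = 2, power = 15, meets the rule → In.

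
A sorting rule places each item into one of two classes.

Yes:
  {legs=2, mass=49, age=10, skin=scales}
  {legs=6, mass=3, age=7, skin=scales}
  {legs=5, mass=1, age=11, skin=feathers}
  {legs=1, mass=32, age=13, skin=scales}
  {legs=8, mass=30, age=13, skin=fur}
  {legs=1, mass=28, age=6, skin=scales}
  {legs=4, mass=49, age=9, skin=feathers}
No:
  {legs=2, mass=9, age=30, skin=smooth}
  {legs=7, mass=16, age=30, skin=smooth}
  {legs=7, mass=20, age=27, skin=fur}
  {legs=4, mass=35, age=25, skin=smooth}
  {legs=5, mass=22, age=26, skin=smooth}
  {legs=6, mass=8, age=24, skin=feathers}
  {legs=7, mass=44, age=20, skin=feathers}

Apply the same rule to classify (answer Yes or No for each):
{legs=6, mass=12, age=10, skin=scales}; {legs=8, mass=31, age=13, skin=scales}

Yes, Yes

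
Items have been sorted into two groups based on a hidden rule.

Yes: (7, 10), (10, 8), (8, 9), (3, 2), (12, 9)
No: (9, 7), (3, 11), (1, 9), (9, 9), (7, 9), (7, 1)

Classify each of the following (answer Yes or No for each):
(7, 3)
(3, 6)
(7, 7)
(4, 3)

No, Yes, No, Yes

The simplest hypothesis consistent with all the labels is: product is even.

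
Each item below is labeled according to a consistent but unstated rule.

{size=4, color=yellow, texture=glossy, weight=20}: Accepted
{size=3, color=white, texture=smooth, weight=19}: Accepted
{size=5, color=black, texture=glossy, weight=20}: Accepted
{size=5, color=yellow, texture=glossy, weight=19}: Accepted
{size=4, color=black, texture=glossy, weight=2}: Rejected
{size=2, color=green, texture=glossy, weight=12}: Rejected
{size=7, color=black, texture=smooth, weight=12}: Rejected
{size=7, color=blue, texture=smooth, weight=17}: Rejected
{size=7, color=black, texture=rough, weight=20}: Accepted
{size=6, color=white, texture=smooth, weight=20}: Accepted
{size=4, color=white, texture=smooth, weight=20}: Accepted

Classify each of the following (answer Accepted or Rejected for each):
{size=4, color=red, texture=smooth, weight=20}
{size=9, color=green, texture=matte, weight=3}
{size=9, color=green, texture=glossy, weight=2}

The classifier is using: weight ≥ 19.
{size=4, color=red, texture=smooth, weight=20}: weight = 20, checks out → Accepted.
{size=9, color=green, texture=matte, weight=3}: weight = 3, does not satisfy this → Rejected.
{size=9, color=green, texture=glossy, weight=2}: weight = 2, does not satisfy this → Rejected.

Accepted, Rejected, Rejected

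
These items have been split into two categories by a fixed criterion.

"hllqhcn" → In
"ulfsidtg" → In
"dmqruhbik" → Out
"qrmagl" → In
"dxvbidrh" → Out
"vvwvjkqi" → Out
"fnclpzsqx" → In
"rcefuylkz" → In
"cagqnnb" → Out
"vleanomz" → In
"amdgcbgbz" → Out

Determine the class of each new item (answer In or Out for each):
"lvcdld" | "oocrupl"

In, In

The simplest hypothesis consistent with all the labels is: contains 'l'.
"lvcdld": has 'l', has this property → In.
"oocrupl": has 'l', has this property → In.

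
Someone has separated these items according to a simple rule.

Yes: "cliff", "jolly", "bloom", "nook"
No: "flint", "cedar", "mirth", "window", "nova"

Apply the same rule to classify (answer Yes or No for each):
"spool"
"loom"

Yes, Yes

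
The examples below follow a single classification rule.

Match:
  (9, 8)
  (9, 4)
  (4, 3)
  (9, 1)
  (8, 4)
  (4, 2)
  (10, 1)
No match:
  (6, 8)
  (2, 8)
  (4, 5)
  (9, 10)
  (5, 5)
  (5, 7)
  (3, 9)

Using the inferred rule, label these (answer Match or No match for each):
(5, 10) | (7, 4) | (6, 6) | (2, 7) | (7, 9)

A rule that fits every label: first > second — true of each 'Match' example, false of each 'No match' one.
(5, 10): 5 < 10, fails this test → No match. (7, 4): 7 > 4, qualifies → Match. (6, 6): 6 = 6, fails this test → No match. (2, 7): 2 < 7, fails this test → No match. (7, 9): 7 < 9, fails this test → No match.

No match, Match, No match, No match, No match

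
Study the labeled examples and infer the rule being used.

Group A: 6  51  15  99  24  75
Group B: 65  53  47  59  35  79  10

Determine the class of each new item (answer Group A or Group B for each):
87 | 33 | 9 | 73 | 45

Group A, Group A, Group A, Group B, Group A

Every 'Group A' example satisfies: multiple of 3. None of the 'Group B' examples do.
87: 87 = 3·29, satisfies this → Group A. 33: 33 = 3·11, satisfies this → Group A. 9: 9 = 3·3, satisfies this → Group A. 73: 73 = 3·24 + 1, fails this test → Group B. 45: 45 = 3·15, satisfies this → Group A.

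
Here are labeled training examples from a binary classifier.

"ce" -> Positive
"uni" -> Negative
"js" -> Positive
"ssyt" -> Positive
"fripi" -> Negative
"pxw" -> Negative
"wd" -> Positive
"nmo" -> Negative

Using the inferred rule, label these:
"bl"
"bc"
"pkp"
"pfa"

Positive, Positive, Negative, Negative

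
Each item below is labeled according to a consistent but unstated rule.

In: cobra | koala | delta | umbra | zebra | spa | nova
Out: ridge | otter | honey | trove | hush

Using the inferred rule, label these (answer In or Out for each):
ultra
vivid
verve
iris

In, Out, Out, Out

Every 'In' example satisfies: contains 'a'. None of the 'Out' examples do.
ultra → has 'a' → In. vivid → no 'a' → Out. verve → no 'a' → Out. iris → no 'a' → Out.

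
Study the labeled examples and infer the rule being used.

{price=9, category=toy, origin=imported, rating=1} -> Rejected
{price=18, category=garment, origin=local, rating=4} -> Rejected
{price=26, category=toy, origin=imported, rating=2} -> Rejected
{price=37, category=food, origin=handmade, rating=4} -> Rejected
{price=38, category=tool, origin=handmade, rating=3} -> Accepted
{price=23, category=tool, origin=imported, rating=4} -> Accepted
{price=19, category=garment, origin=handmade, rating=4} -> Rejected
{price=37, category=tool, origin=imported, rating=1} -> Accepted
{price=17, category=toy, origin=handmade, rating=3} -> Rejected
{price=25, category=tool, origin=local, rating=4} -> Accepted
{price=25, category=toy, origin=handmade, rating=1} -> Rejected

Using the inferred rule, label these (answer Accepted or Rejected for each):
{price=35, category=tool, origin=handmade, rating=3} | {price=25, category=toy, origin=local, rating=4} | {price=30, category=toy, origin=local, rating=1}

Accepted, Rejected, Rejected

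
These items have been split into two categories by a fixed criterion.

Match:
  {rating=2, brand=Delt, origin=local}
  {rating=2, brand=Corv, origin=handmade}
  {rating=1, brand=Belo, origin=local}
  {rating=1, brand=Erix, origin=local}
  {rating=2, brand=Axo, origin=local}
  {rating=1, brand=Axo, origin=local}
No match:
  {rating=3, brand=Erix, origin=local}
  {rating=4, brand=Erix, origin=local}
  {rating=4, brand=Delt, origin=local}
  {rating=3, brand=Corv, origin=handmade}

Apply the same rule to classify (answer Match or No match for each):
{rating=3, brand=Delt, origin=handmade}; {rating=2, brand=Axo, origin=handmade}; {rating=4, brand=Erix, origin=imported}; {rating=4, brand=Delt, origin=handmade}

The rule appears to be: rating ≤ 2.
{rating=3, brand=Delt, origin=handmade}: No match (rating = 3). {rating=2, brand=Axo, origin=handmade}: Match (rating = 2). {rating=4, brand=Erix, origin=imported}: No match (rating = 4). {rating=4, brand=Delt, origin=handmade}: No match (rating = 4).

No match, Match, No match, No match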